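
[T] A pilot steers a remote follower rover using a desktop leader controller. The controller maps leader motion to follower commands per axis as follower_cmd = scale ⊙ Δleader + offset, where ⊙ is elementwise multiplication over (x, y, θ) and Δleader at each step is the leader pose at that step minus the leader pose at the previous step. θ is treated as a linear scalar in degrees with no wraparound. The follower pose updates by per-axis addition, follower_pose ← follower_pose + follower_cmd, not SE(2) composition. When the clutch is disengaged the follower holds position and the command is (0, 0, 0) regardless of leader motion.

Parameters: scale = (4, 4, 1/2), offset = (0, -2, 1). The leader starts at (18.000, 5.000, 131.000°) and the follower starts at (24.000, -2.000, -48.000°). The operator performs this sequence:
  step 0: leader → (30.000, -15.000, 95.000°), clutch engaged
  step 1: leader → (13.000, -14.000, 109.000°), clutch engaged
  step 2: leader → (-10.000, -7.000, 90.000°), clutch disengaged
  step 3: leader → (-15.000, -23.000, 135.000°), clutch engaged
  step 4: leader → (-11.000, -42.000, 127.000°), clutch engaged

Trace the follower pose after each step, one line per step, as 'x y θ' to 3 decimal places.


72.000 -84.000 -65.000
4.000 -82.000 -57.000
4.000 -82.000 -57.000
-16.000 -148.000 -33.500
0.000 -226.000 -36.500

step 0: Δleader=(12.000, -20.000, -36.000°), engaged; cmd=(48.000, -82.000, -17.000°) → follower=(72.000, -84.000, -65.000°)
step 1: Δleader=(-17.000, 1.000, 14.000°), engaged; cmd=(-68.000, 2.000, 8.000°) → follower=(4.000, -82.000, -57.000°)
step 2: Δleader=(-23.000, 7.000, -19.000°), disengaged; cmd=(0,0,0) → follower holds at (4.000, -82.000, -57.000°)
step 3: Δleader=(-5.000, -16.000, 45.000°), engaged; cmd=(-20.000, -66.000, 23.500°) → follower=(-16.000, -148.000, -33.500°)
step 4: Δleader=(4.000, -19.000, -8.000°), engaged; cmd=(16.000, -78.000, -3.000°) → follower=(0.000, -226.000, -36.500°)


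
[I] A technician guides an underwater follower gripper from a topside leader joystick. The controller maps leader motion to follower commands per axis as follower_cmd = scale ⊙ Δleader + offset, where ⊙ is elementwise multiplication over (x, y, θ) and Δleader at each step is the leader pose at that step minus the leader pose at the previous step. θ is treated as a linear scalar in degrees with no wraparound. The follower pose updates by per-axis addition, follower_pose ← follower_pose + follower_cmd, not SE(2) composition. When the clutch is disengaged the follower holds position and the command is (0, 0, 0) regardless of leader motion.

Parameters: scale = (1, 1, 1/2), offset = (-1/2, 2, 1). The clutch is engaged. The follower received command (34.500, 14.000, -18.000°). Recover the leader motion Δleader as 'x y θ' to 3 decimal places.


axis x: (34.500 − -1/2) / (1) = 35.000
axis y: (14.000 − 2) / (1) = 12.000
axis θ: (-18.000 − 1) / (1/2) = -38.000

35.000 12.000 -38.000


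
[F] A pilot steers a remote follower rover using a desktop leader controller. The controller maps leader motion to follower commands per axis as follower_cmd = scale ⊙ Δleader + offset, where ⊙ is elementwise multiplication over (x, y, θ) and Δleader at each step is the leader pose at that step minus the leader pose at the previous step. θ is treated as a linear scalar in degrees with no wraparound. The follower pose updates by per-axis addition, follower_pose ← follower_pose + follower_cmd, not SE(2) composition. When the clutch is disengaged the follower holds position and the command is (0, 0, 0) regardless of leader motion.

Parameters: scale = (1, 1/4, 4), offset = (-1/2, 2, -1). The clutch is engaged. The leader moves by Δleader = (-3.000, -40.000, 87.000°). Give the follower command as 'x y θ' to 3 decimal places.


-3.500 -8.000 347.000

axis x: 1·-3.000 + -1/2 = -3.500
axis y: 1/4·-40.000 + 2 = -8.000
axis θ: 4·87.000 + -1 = 347.000


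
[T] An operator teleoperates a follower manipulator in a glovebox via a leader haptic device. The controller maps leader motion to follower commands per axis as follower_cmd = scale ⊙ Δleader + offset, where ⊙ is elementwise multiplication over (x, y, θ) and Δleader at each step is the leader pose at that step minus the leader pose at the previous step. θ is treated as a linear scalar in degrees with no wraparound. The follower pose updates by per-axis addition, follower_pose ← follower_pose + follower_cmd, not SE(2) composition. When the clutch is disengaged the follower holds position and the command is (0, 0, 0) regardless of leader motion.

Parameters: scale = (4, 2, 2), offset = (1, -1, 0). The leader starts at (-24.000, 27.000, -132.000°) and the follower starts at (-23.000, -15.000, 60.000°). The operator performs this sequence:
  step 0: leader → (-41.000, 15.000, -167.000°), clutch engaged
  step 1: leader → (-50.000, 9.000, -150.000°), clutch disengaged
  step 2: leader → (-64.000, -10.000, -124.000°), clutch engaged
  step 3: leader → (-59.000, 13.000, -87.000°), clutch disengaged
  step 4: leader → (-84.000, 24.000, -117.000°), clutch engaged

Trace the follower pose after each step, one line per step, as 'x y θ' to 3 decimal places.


-90.000 -40.000 -10.000
-90.000 -40.000 -10.000
-145.000 -79.000 42.000
-145.000 -79.000 42.000
-244.000 -58.000 -18.000

step 0: Δleader=(-17.000, -12.000, -35.000°), engaged; cmd=(-67.000, -25.000, -70.000°) → follower=(-90.000, -40.000, -10.000°)
step 1: Δleader=(-9.000, -6.000, 17.000°), disengaged; cmd=(0,0,0) → follower holds at (-90.000, -40.000, -10.000°)
step 2: Δleader=(-14.000, -19.000, 26.000°), engaged; cmd=(-55.000, -39.000, 52.000°) → follower=(-145.000, -79.000, 42.000°)
step 3: Δleader=(5.000, 23.000, 37.000°), disengaged; cmd=(0,0,0) → follower holds at (-145.000, -79.000, 42.000°)
step 4: Δleader=(-25.000, 11.000, -30.000°), engaged; cmd=(-99.000, 21.000, -60.000°) → follower=(-244.000, -58.000, -18.000°)


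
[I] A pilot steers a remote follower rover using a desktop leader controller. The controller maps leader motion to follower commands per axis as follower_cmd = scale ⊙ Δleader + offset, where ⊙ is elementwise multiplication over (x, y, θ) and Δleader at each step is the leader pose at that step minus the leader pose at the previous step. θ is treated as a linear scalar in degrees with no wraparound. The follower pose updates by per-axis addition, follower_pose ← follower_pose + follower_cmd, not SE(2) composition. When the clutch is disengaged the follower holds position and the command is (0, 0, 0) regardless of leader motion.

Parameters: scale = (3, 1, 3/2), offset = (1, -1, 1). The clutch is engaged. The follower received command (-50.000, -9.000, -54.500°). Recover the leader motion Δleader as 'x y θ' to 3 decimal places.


-17.000 -8.000 -37.000

axis x: (-50.000 − 1) / (3) = -17.000
axis y: (-9.000 − -1) / (1) = -8.000
axis θ: (-54.500 − 1) / (3/2) = -37.000


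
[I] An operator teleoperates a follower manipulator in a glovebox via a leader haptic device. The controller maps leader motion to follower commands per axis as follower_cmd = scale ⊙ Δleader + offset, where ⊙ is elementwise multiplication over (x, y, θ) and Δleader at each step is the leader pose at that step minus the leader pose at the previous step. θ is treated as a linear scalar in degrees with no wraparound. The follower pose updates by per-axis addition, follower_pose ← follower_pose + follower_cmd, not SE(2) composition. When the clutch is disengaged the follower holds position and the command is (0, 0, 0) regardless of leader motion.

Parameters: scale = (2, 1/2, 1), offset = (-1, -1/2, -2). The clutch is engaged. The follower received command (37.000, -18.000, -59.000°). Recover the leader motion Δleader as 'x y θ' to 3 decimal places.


axis x: (37.000 − -1) / (2) = 19.000
axis y: (-18.000 − -1/2) / (1/2) = -35.000
axis θ: (-59.000 − -2) / (1) = -57.000

19.000 -35.000 -57.000


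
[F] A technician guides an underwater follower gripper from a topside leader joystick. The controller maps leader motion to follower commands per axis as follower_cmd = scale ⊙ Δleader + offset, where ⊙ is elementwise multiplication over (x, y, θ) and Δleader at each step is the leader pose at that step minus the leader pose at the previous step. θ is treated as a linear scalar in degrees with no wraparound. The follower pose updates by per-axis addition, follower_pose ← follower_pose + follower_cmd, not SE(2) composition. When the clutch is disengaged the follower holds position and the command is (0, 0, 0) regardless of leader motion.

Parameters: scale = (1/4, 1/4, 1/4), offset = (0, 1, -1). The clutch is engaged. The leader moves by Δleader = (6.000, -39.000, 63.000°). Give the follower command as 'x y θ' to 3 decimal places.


axis x: 1/4·6.000 + 0 = 1.500
axis y: 1/4·-39.000 + 1 = -8.750
axis θ: 1/4·63.000 + -1 = 14.750

1.500 -8.750 14.750


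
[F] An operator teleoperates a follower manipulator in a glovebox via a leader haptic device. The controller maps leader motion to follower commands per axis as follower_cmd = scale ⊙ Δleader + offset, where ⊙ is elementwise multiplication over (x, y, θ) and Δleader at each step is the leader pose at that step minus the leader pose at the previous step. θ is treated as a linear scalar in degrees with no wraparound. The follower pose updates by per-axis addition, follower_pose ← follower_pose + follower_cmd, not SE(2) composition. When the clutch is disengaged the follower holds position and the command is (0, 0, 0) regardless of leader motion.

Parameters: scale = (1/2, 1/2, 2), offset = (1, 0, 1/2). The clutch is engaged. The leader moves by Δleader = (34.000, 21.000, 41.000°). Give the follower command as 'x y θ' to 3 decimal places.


axis x: 1/2·34.000 + 1 = 18.000
axis y: 1/2·21.000 + 0 = 10.500
axis θ: 2·41.000 + 1/2 = 82.500

18.000 10.500 82.500


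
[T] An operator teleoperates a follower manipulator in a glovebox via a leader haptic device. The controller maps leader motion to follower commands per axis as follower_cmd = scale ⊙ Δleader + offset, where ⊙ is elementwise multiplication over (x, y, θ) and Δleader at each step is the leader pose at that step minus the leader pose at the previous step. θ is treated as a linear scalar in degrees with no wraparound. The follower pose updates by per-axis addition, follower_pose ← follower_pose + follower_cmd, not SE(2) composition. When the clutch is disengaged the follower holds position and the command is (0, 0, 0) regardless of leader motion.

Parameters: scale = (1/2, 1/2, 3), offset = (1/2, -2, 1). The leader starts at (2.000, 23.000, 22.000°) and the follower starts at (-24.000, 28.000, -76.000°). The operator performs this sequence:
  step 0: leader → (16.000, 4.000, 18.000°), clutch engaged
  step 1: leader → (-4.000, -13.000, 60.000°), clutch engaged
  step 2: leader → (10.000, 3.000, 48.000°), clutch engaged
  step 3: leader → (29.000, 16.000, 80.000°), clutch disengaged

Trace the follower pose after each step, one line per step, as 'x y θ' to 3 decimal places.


-16.500 16.500 -87.000
-26.000 6.000 40.000
-18.500 12.000 5.000
-18.500 12.000 5.000

step 0: Δleader=(14.000, -19.000, -4.000°), engaged; cmd=(7.500, -11.500, -11.000°) → follower=(-16.500, 16.500, -87.000°)
step 1: Δleader=(-20.000, -17.000, 42.000°), engaged; cmd=(-9.500, -10.500, 127.000°) → follower=(-26.000, 6.000, 40.000°)
step 2: Δleader=(14.000, 16.000, -12.000°), engaged; cmd=(7.500, 6.000, -35.000°) → follower=(-18.500, 12.000, 5.000°)
step 3: Δleader=(19.000, 13.000, 32.000°), disengaged; cmd=(0,0,0) → follower holds at (-18.500, 12.000, 5.000°)


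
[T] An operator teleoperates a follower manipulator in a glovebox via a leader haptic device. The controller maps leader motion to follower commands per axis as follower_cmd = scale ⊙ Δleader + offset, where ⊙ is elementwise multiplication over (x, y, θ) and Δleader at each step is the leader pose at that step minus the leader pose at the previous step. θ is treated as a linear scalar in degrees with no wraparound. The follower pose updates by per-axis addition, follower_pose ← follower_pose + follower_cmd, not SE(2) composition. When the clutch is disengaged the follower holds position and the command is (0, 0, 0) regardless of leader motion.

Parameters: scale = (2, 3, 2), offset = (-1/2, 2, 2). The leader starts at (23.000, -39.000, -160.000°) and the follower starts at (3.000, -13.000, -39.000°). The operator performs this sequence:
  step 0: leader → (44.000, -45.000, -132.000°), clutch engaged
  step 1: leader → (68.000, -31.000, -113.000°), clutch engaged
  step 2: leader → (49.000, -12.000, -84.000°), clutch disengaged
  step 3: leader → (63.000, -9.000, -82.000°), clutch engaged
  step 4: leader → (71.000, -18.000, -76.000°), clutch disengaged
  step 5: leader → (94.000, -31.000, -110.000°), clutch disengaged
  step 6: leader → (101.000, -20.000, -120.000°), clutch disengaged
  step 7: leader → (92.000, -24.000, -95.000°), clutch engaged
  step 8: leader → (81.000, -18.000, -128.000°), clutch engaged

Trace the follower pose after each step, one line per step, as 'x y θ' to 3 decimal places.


step 0: Δleader=(21.000, -6.000, 28.000°), engaged; cmd=(41.500, -16.000, 58.000°) → follower=(44.500, -29.000, 19.000°)
step 1: Δleader=(24.000, 14.000, 19.000°), engaged; cmd=(47.500, 44.000, 40.000°) → follower=(92.000, 15.000, 59.000°)
step 2: Δleader=(-19.000, 19.000, 29.000°), disengaged; cmd=(0,0,0) → follower holds at (92.000, 15.000, 59.000°)
step 3: Δleader=(14.000, 3.000, 2.000°), engaged; cmd=(27.500, 11.000, 6.000°) → follower=(119.500, 26.000, 65.000°)
step 4: Δleader=(8.000, -9.000, 6.000°), disengaged; cmd=(0,0,0) → follower holds at (119.500, 26.000, 65.000°)
step 5: Δleader=(23.000, -13.000, -34.000°), disengaged; cmd=(0,0,0) → follower holds at (119.500, 26.000, 65.000°)
step 6: Δleader=(7.000, 11.000, -10.000°), disengaged; cmd=(0,0,0) → follower holds at (119.500, 26.000, 65.000°)
step 7: Δleader=(-9.000, -4.000, 25.000°), engaged; cmd=(-18.500, -10.000, 52.000°) → follower=(101.000, 16.000, 117.000°)
step 8: Δleader=(-11.000, 6.000, -33.000°), engaged; cmd=(-22.500, 20.000, -64.000°) → follower=(78.500, 36.000, 53.000°)

44.500 -29.000 19.000
92.000 15.000 59.000
92.000 15.000 59.000
119.500 26.000 65.000
119.500 26.000 65.000
119.500 26.000 65.000
119.500 26.000 65.000
101.000 16.000 117.000
78.500 36.000 53.000


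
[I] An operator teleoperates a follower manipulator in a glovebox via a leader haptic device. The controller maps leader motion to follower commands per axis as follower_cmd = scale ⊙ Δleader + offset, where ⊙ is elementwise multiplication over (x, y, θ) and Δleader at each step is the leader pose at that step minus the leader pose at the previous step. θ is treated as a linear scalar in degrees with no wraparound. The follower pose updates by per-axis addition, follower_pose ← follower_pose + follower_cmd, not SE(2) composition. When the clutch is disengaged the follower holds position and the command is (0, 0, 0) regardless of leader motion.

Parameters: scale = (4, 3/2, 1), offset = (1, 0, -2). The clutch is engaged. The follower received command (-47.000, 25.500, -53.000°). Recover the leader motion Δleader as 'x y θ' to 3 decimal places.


-12.000 17.000 -51.000

axis x: (-47.000 − 1) / (4) = -12.000
axis y: (25.500 − 0) / (3/2) = 17.000
axis θ: (-53.000 − -2) / (1) = -51.000


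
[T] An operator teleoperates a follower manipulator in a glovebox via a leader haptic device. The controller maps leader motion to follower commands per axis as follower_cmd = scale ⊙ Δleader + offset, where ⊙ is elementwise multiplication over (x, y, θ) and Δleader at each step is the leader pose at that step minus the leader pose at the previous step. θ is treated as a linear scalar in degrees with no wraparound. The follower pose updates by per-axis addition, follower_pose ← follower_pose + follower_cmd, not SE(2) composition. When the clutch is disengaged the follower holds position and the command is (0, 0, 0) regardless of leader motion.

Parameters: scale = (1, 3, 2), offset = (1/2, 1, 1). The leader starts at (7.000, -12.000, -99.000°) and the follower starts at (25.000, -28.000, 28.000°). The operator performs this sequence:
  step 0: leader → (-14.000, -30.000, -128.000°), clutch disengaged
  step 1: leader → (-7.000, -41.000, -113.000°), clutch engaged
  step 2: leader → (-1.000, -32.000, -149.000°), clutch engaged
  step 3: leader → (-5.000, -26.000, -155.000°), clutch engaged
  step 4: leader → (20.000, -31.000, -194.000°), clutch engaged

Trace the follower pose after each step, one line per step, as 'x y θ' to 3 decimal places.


25.000 -28.000 28.000
32.500 -60.000 59.000
39.000 -32.000 -12.000
35.500 -13.000 -23.000
61.000 -27.000 -100.000

step 0: Δleader=(-21.000, -18.000, -29.000°), disengaged; cmd=(0,0,0) → follower holds at (25.000, -28.000, 28.000°)
step 1: Δleader=(7.000, -11.000, 15.000°), engaged; cmd=(7.500, -32.000, 31.000°) → follower=(32.500, -60.000, 59.000°)
step 2: Δleader=(6.000, 9.000, -36.000°), engaged; cmd=(6.500, 28.000, -71.000°) → follower=(39.000, -32.000, -12.000°)
step 3: Δleader=(-4.000, 6.000, -6.000°), engaged; cmd=(-3.500, 19.000, -11.000°) → follower=(35.500, -13.000, -23.000°)
step 4: Δleader=(25.000, -5.000, -39.000°), engaged; cmd=(25.500, -14.000, -77.000°) → follower=(61.000, -27.000, -100.000°)


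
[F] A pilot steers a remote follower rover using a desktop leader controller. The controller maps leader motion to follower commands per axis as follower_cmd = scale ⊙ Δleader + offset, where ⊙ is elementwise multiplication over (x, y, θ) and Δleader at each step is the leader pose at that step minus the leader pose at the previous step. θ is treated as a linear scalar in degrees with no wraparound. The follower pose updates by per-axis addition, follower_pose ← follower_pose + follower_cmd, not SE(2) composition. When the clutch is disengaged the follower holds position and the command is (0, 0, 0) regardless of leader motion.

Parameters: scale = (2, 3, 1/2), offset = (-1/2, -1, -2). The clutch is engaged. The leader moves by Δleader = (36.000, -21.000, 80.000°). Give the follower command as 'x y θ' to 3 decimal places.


axis x: 2·36.000 + -1/2 = 71.500
axis y: 3·-21.000 + -1 = -64.000
axis θ: 1/2·80.000 + -2 = 38.000

71.500 -64.000 38.000


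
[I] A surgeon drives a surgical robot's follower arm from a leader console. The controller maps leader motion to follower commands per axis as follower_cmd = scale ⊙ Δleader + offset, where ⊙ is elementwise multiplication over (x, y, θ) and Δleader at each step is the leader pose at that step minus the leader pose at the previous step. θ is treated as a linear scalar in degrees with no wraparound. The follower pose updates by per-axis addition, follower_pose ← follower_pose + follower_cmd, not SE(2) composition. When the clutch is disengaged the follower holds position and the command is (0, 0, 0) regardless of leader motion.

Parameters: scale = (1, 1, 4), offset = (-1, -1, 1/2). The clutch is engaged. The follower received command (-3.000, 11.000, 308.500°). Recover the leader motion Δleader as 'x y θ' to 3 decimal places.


axis x: (-3.000 − -1) / (1) = -2.000
axis y: (11.000 − -1) / (1) = 12.000
axis θ: (308.500 − 1/2) / (4) = 77.000

-2.000 12.000 77.000


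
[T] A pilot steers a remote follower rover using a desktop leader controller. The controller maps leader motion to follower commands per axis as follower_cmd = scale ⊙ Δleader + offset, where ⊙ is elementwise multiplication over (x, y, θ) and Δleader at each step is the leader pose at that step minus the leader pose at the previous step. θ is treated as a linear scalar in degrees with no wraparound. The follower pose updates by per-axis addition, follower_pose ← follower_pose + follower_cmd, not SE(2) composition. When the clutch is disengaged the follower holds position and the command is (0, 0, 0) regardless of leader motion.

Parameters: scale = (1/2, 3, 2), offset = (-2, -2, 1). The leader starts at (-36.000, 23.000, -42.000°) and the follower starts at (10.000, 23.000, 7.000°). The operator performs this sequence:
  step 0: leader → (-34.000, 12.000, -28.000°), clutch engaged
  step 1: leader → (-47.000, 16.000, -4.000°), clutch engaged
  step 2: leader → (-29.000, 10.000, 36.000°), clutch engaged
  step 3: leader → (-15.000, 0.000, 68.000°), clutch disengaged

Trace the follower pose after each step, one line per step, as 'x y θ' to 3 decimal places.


9.000 -12.000 36.000
0.500 -2.000 85.000
7.500 -22.000 166.000
7.500 -22.000 166.000

step 0: Δleader=(2.000, -11.000, 14.000°), engaged; cmd=(-1.000, -35.000, 29.000°) → follower=(9.000, -12.000, 36.000°)
step 1: Δleader=(-13.000, 4.000, 24.000°), engaged; cmd=(-8.500, 10.000, 49.000°) → follower=(0.500, -2.000, 85.000°)
step 2: Δleader=(18.000, -6.000, 40.000°), engaged; cmd=(7.000, -20.000, 81.000°) → follower=(7.500, -22.000, 166.000°)
step 3: Δleader=(14.000, -10.000, 32.000°), disengaged; cmd=(0,0,0) → follower holds at (7.500, -22.000, 166.000°)


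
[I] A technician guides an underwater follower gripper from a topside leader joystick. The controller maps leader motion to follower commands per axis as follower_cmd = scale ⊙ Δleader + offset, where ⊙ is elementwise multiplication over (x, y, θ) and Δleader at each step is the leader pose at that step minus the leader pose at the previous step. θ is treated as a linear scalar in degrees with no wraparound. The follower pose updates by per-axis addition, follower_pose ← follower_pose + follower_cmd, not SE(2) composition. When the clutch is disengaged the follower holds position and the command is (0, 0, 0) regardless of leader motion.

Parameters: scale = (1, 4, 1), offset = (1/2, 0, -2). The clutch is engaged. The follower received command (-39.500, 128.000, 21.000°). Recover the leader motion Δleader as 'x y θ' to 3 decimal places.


-40.000 32.000 23.000

axis x: (-39.500 − 1/2) / (1) = -40.000
axis y: (128.000 − 0) / (4) = 32.000
axis θ: (21.000 − -2) / (1) = 23.000


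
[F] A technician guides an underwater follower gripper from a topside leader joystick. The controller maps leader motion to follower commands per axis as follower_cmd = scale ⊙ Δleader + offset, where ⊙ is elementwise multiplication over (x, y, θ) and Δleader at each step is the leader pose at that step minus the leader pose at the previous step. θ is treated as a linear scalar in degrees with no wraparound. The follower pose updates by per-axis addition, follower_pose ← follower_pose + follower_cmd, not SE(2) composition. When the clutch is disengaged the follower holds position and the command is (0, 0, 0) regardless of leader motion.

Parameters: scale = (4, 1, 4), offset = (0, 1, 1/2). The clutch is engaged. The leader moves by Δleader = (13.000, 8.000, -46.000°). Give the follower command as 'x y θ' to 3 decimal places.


52.000 9.000 -183.500

axis x: 4·13.000 + 0 = 52.000
axis y: 1·8.000 + 1 = 9.000
axis θ: 4·-46.000 + 1/2 = -183.500


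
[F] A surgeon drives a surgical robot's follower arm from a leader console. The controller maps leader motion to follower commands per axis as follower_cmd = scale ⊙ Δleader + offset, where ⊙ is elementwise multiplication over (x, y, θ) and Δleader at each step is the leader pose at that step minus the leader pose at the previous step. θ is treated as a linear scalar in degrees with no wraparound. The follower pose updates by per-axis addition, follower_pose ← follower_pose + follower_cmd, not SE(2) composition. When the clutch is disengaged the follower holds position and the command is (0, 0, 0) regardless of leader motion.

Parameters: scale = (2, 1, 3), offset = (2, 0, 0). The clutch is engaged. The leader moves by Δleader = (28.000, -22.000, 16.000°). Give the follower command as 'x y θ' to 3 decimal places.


axis x: 2·28.000 + 2 = 58.000
axis y: 1·-22.000 + 0 = -22.000
axis θ: 3·16.000 + 0 = 48.000

58.000 -22.000 48.000


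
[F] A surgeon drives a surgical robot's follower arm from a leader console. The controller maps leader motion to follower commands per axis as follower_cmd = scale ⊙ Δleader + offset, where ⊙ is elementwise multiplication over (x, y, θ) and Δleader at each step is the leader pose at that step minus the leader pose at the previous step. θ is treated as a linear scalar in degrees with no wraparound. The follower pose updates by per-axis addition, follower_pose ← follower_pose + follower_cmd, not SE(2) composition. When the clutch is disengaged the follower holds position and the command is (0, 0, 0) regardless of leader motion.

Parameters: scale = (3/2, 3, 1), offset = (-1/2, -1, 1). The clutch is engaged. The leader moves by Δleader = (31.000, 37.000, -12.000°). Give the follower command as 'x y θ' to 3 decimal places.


axis x: 3/2·31.000 + -1/2 = 46.000
axis y: 3·37.000 + -1 = 110.000
axis θ: 1·-12.000 + 1 = -11.000

46.000 110.000 -11.000


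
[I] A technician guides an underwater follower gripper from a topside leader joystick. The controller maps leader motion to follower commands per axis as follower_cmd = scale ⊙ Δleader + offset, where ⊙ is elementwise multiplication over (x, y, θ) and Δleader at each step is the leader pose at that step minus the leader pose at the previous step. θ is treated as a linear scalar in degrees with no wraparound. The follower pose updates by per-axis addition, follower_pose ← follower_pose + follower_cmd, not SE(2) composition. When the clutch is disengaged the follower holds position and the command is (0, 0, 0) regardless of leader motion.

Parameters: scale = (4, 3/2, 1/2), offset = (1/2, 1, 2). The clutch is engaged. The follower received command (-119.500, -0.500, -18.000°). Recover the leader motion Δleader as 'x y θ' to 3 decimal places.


-30.000 -1.000 -40.000

axis x: (-119.500 − 1/2) / (4) = -30.000
axis y: (-0.500 − 1) / (3/2) = -1.000
axis θ: (-18.000 − 2) / (1/2) = -40.000


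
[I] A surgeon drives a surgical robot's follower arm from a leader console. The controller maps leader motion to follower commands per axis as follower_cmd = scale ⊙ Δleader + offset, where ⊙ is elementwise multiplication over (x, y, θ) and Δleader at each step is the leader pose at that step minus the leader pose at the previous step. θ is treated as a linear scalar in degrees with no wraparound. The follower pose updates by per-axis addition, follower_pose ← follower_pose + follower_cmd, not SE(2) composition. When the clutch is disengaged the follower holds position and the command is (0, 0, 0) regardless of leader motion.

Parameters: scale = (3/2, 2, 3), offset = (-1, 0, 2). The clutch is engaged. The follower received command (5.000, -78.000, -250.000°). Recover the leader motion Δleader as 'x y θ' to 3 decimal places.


axis x: (5.000 − -1) / (3/2) = 4.000
axis y: (-78.000 − 0) / (2) = -39.000
axis θ: (-250.000 − 2) / (3) = -84.000

4.000 -39.000 -84.000


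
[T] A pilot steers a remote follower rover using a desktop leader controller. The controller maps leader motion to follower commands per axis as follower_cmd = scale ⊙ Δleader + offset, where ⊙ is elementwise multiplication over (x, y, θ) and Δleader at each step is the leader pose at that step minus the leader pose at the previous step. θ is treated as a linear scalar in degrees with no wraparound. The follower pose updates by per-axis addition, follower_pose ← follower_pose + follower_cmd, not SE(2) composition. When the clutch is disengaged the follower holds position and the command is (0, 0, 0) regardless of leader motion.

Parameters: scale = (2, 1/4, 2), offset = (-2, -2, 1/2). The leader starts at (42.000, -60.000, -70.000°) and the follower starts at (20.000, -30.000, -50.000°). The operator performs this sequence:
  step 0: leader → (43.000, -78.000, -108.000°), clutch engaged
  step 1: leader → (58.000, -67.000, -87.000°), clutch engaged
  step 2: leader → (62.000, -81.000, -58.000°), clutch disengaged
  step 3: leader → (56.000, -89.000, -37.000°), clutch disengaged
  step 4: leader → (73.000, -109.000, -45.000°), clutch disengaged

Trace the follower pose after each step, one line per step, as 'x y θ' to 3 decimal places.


step 0: Δleader=(1.000, -18.000, -38.000°), engaged; cmd=(0.000, -6.500, -75.500°) → follower=(20.000, -36.500, -125.500°)
step 1: Δleader=(15.000, 11.000, 21.000°), engaged; cmd=(28.000, 0.750, 42.500°) → follower=(48.000, -35.750, -83.000°)
step 2: Δleader=(4.000, -14.000, 29.000°), disengaged; cmd=(0,0,0) → follower holds at (48.000, -35.750, -83.000°)
step 3: Δleader=(-6.000, -8.000, 21.000°), disengaged; cmd=(0,0,0) → follower holds at (48.000, -35.750, -83.000°)
step 4: Δleader=(17.000, -20.000, -8.000°), disengaged; cmd=(0,0,0) → follower holds at (48.000, -35.750, -83.000°)

20.000 -36.500 -125.500
48.000 -35.750 -83.000
48.000 -35.750 -83.000
48.000 -35.750 -83.000
48.000 -35.750 -83.000


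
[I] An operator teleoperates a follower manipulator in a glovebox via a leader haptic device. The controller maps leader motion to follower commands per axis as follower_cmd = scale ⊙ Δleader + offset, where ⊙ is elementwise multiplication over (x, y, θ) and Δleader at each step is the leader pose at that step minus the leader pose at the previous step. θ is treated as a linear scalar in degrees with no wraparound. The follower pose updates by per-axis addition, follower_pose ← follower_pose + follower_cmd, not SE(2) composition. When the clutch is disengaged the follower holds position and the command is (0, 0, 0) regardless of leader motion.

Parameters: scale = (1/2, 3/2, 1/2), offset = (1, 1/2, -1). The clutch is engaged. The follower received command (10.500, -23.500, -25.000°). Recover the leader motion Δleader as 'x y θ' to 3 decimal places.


19.000 -16.000 -48.000

axis x: (10.500 − 1) / (1/2) = 19.000
axis y: (-23.500 − 1/2) / (3/2) = -16.000
axis θ: (-25.000 − -1) / (1/2) = -48.000


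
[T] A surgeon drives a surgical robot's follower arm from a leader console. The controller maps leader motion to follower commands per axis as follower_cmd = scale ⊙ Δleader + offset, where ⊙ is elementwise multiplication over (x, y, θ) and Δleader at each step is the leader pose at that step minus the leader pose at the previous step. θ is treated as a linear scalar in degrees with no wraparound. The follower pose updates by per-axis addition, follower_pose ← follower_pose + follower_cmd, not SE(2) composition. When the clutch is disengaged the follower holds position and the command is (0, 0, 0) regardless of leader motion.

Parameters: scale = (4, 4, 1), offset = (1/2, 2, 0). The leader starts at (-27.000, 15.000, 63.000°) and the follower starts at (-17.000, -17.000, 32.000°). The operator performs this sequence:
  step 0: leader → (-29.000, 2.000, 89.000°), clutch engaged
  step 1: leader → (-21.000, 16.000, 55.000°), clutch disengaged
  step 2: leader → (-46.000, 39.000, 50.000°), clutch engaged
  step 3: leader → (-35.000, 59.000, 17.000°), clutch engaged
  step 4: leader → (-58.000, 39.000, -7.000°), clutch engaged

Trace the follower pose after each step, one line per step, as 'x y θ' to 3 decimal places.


-24.500 -67.000 58.000
-24.500 -67.000 58.000
-124.000 27.000 53.000
-79.500 109.000 20.000
-171.000 31.000 -4.000

step 0: Δleader=(-2.000, -13.000, 26.000°), engaged; cmd=(-7.500, -50.000, 26.000°) → follower=(-24.500, -67.000, 58.000°)
step 1: Δleader=(8.000, 14.000, -34.000°), disengaged; cmd=(0,0,0) → follower holds at (-24.500, -67.000, 58.000°)
step 2: Δleader=(-25.000, 23.000, -5.000°), engaged; cmd=(-99.500, 94.000, -5.000°) → follower=(-124.000, 27.000, 53.000°)
step 3: Δleader=(11.000, 20.000, -33.000°), engaged; cmd=(44.500, 82.000, -33.000°) → follower=(-79.500, 109.000, 20.000°)
step 4: Δleader=(-23.000, -20.000, -24.000°), engaged; cmd=(-91.500, -78.000, -24.000°) → follower=(-171.000, 31.000, -4.000°)


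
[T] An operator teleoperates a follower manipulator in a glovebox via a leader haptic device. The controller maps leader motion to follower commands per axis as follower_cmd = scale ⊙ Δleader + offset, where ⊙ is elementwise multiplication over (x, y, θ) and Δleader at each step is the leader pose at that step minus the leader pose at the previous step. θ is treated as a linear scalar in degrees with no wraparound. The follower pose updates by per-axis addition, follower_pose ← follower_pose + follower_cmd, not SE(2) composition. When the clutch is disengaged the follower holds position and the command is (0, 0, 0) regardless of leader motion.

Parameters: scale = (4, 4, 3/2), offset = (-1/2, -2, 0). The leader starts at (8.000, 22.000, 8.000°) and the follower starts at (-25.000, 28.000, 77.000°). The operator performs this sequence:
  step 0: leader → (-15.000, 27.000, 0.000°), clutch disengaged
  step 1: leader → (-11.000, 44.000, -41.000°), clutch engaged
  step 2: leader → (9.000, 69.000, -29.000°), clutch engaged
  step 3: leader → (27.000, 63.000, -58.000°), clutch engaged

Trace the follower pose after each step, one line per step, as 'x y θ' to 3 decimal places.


step 0: Δleader=(-23.000, 5.000, -8.000°), disengaged; cmd=(0,0,0) → follower holds at (-25.000, 28.000, 77.000°)
step 1: Δleader=(4.000, 17.000, -41.000°), engaged; cmd=(15.500, 66.000, -61.500°) → follower=(-9.500, 94.000, 15.500°)
step 2: Δleader=(20.000, 25.000, 12.000°), engaged; cmd=(79.500, 98.000, 18.000°) → follower=(70.000, 192.000, 33.500°)
step 3: Δleader=(18.000, -6.000, -29.000°), engaged; cmd=(71.500, -26.000, -43.500°) → follower=(141.500, 166.000, -10.000°)

-25.000 28.000 77.000
-9.500 94.000 15.500
70.000 192.000 33.500
141.500 166.000 -10.000


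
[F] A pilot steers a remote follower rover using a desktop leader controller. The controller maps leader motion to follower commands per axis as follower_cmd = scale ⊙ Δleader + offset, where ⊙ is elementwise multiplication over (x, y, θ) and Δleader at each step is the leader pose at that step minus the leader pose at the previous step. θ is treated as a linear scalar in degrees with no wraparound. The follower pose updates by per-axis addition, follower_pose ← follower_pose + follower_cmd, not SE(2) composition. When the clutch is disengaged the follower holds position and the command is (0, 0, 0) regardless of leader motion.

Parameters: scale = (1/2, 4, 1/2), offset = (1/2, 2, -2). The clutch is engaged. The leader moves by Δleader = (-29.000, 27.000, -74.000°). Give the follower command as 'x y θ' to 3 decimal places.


axis x: 1/2·-29.000 + 1/2 = -14.000
axis y: 4·27.000 + 2 = 110.000
axis θ: 1/2·-74.000 + -2 = -39.000

-14.000 110.000 -39.000


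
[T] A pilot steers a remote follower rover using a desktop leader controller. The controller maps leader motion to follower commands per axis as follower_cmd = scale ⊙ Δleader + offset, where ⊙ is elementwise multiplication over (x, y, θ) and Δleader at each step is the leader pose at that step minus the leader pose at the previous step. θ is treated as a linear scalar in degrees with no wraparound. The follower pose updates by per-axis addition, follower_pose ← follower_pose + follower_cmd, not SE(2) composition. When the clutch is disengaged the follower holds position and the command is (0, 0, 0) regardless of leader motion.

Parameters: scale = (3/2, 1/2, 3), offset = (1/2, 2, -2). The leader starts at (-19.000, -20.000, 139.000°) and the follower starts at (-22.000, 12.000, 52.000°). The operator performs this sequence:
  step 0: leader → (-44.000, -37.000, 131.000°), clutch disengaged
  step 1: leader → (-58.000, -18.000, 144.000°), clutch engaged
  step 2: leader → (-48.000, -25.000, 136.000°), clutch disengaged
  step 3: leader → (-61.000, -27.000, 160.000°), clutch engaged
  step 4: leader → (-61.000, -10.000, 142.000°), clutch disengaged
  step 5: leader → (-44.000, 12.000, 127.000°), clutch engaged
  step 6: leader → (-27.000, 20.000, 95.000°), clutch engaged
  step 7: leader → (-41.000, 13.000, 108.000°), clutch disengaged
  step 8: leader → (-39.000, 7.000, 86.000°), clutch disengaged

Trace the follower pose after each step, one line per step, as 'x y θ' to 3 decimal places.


-22.000 12.000 52.000
-42.500 23.500 89.000
-42.500 23.500 89.000
-61.500 24.500 159.000
-61.500 24.500 159.000
-35.500 37.500 112.000
-9.500 43.500 14.000
-9.500 43.500 14.000
-9.500 43.500 14.000

step 0: Δleader=(-25.000, -17.000, -8.000°), disengaged; cmd=(0,0,0) → follower holds at (-22.000, 12.000, 52.000°)
step 1: Δleader=(-14.000, 19.000, 13.000°), engaged; cmd=(-20.500, 11.500, 37.000°) → follower=(-42.500, 23.500, 89.000°)
step 2: Δleader=(10.000, -7.000, -8.000°), disengaged; cmd=(0,0,0) → follower holds at (-42.500, 23.500, 89.000°)
step 3: Δleader=(-13.000, -2.000, 24.000°), engaged; cmd=(-19.000, 1.000, 70.000°) → follower=(-61.500, 24.500, 159.000°)
step 4: Δleader=(0.000, 17.000, -18.000°), disengaged; cmd=(0,0,0) → follower holds at (-61.500, 24.500, 159.000°)
step 5: Δleader=(17.000, 22.000, -15.000°), engaged; cmd=(26.000, 13.000, -47.000°) → follower=(-35.500, 37.500, 112.000°)
step 6: Δleader=(17.000, 8.000, -32.000°), engaged; cmd=(26.000, 6.000, -98.000°) → follower=(-9.500, 43.500, 14.000°)
step 7: Δleader=(-14.000, -7.000, 13.000°), disengaged; cmd=(0,0,0) → follower holds at (-9.500, 43.500, 14.000°)
step 8: Δleader=(2.000, -6.000, -22.000°), disengaged; cmd=(0,0,0) → follower holds at (-9.500, 43.500, 14.000°)


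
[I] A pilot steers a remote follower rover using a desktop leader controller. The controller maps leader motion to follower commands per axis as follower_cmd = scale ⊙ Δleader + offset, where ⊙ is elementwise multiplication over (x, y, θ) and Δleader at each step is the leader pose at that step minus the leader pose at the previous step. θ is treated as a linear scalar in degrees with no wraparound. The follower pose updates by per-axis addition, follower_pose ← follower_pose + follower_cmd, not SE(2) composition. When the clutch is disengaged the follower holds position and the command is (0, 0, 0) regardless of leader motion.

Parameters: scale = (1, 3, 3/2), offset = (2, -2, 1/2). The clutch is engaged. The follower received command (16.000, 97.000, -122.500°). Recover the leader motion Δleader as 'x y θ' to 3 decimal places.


axis x: (16.000 − 2) / (1) = 14.000
axis y: (97.000 − -2) / (3) = 33.000
axis θ: (-122.500 − 1/2) / (3/2) = -82.000

14.000 33.000 -82.000


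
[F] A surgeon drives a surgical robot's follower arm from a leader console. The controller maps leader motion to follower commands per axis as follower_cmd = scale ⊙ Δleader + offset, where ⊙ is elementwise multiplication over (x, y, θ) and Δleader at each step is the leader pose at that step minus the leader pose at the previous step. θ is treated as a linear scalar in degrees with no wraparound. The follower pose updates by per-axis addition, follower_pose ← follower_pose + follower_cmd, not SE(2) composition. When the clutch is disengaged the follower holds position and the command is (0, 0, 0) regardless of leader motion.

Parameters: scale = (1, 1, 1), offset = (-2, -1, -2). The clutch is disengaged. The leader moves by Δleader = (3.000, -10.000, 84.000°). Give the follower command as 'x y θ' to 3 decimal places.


clutch disengaged → follower holds; cmd = (0, 0, 0)

0.000 0.000 0.000


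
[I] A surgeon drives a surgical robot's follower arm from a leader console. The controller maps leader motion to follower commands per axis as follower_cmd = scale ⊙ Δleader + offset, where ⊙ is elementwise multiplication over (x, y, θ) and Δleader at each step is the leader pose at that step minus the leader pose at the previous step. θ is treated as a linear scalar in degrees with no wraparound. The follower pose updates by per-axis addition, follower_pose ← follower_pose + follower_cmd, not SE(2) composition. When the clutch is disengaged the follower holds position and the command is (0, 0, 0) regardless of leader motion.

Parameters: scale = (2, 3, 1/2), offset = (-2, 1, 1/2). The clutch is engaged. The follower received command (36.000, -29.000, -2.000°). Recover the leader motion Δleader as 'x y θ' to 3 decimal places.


19.000 -10.000 -5.000

axis x: (36.000 − -2) / (2) = 19.000
axis y: (-29.000 − 1) / (3) = -10.000
axis θ: (-2.000 − 1/2) / (1/2) = -5.000
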